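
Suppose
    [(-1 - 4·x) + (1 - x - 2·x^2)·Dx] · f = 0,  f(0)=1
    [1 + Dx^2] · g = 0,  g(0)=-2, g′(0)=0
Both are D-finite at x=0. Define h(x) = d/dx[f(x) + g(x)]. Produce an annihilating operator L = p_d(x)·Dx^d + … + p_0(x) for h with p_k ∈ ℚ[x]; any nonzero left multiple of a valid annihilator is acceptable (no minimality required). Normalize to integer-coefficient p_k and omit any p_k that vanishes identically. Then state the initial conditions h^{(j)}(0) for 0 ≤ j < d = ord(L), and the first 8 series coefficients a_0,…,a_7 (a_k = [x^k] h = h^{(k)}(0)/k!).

L = (270 + 1200·x + 2862·x^2 + 1860·x^3 + 1920·x^4 + 144·x^5 + 96·x^6) + (-31 - 115·x + 75·x^2 + 241·x^3 + 430·x^4 + 372·x^5 + 56·x^6 + 32·x^7)·Dx + (270 + 1200·x + 2862·x^2 + 1860·x^3 + 1920·x^4 + 144·x^5 + 96·x^6)·Dx^2 + (-31 - 115·x + 75·x^2 + 241·x^3 + 430·x^4 + 372·x^5 + 56·x^6 + 32·x^7)·Dx^3  (order 3).
h: a_k = 1, 8, 15, 131/3, 105, 15481/60, 595, 3447359/2520, …
ICs: h(0) = 1, h′(0) = 8, h′′(0) = 30.

f: a_k = 1, 1, 3, 5, 11, 21, 43, 85, …
g: a_k = -2, 0, 1, 0, -1/12, 0, 1/360, 0, …
h₀=f+g: left-lcm gives L₀, ord ≤ 3.
Derive L from L₀ (diff closure).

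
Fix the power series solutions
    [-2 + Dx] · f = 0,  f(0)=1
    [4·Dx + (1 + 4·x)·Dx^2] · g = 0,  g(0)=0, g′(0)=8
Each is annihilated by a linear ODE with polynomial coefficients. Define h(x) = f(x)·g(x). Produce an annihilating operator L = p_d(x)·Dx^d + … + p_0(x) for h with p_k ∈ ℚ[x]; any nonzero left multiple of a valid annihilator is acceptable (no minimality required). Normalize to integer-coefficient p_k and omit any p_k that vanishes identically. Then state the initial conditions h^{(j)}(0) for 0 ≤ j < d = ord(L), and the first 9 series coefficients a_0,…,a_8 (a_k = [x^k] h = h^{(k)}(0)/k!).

f: a_k = 1, 2, 2, 4/3, 2/3, 4/15, 4/45, 8/315, 2/315, …
g: a_k = 0, 8, -16, 128/3, -128, 2048/5, -4096/3, 32768/7, -16384, …
f·g: L₀ = L_f ⊗_s L_g, ord ≤ 1·2.
L = (-4 + 16·x) - 16·x·Dx + (1 + 4·x)·Dx^2  (order 2).
h: a_k = 0, 8, 0, 80/3, -64, 3344/15, -6784/9, 826528/315, -417664/45, …
ICs: h(0) = 0, h′(0) = 8.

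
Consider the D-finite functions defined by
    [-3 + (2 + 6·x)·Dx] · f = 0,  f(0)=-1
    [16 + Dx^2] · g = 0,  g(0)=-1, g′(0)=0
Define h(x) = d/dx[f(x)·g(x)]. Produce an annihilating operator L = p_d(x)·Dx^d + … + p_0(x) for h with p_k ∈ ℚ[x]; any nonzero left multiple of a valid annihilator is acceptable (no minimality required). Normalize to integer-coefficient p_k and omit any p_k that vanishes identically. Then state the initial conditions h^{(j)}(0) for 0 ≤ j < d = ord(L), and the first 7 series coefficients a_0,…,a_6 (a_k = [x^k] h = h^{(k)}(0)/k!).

f: a_k = -1, -3/2, 9/8, -27/16, 405/128, -1701/256, 15309/1024, …
g: a_k = -1, 0, 8, 0, -32/3, 0, 256/45, …
Product ⇒ symmetric product L₀, ord ≤ 2.
h=h₀': d/dx-closure on L₀ ⇒ L.
L = (9613 + 83712·x + 273024·x^2 + 442368·x^3 + 331776·x^4) + (-444 - 5940·x - 20736·x^2 - 20736·x^3)·Dx + (364 + 3720·x + 14796·x^2 + 27648·x^3 + 20736·x^4)·Dx^2  (order 2).
h: a_k = 3/2, -73/4, -495/16, 6337/96, 11705/256, -337609/7680, -1817053/30720, …
ICs: h(0) = 3/2, h′(0) = -73/4.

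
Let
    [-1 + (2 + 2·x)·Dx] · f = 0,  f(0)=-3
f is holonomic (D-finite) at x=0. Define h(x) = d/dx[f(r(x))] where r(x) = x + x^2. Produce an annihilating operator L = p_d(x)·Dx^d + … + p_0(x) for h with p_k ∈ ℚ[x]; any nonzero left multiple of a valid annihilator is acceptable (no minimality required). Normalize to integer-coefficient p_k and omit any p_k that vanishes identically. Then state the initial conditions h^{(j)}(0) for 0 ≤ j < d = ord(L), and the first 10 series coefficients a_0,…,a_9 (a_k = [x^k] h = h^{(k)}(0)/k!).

f: a_k = -3, -3/2, 3/8, -3/16, 15/128, -21/256, 63/1024, -99/2048, 1287/32768, -2145/65536, …
Change of var in L_f (x↦r) gives L₀.
Differentiate: ansatz ord ≤ ord L₀ ⇒ L.
L = 3 + (-2 - 6·x - 6·x^2 - 4·x^3)·Dx  (order 1).
h: a_k = -3/2, -9/4, 27/16, -9/32, -225/256, 513/512, -441/2048, -2601/4096, 51111/65536, -23715/131072, …
ICs: h(0) = -3/2.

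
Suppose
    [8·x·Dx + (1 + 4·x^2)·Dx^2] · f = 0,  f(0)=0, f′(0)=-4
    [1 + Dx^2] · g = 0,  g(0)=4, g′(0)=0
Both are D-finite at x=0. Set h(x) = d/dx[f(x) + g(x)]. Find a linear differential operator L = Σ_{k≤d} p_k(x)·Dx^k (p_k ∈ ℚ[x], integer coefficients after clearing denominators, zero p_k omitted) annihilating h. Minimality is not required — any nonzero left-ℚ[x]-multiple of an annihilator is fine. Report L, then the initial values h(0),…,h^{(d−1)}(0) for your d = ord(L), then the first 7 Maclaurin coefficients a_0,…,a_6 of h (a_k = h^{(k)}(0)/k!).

L = (-376·x + 1600·x^3 + 128·x^5) + (-7 + 76·x^2 + 432·x^4 + 64·x^6)·Dx + (-376·x + 1600·x^3 + 128·x^5)·Dx^2 + (-7 + 76·x^2 + 432·x^4 + 64·x^6)·Dx^3  (order 3).
h: a_k = -4, -4, 16, 2/3, -64, -1/30, 256, …
ICs: h(0) = -4, h′(0) = -4, h′′(0) = 32.

f: a_k = 0, -4, 0, 16/3, 0, -64/5, 0, …
g: a_k = 4, 0, -2, 0, 1/6, 0, -1/180, …
L₀ := lclm(L_f,L_g); ord L₀ ≤ 2+2.
h=h₀': d/dx-closure on L₀ ⇒ L.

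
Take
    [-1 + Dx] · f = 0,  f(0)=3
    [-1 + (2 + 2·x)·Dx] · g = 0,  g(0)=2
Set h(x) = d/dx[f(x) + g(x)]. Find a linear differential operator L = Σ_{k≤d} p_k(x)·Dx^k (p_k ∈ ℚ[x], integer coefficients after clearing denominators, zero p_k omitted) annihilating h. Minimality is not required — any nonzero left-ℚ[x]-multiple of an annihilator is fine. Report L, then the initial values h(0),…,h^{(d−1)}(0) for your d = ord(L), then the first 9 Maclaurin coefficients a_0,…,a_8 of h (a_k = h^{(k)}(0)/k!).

f: a_k = 3, 3, 3/2, 1/2, 1/8, 1/40, 1/240, 1/1680, 1/13440, …
g: a_k = 2, 1, -1/4, 1/8, -5/64, 7/128, -21/512, 33/1024, -429/16384, …
L₀ := lclm(L_f,L_g); ord L₀ ≤ 1+1.
Derive L from L₀ (diff closure).
L = (-5 - 2·x) + (-1 - 8·x - 4·x^2)·Dx + (6 + 10·x + 4·x^2)·Dx^2  (order 2).
h: a_k = 4, 5/2, 15/8, 3/16, 51/128, -283/1280, 3529/15360, -44917/215040, 675931/3440640, …
ICs: h(0) = 4, h′(0) = 5/2.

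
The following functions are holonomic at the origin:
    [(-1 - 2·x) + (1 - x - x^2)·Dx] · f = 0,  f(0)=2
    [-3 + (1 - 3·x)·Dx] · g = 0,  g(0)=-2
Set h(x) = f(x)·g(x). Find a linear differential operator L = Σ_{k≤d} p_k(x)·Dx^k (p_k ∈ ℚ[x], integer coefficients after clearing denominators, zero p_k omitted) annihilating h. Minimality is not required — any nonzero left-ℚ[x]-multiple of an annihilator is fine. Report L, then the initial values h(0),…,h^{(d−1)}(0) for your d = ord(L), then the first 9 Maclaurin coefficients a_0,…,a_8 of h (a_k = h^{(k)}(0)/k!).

L = (-4 + 4·x + 9·x^2) + (1 - 4·x + 2·x^2 + 3·x^3)·Dx  (order 1).
h: a_k = -4, -16, -56, -180, -560, -1712, -5188, -15648, -47080, …
ICs: h(0) = -4.

f: a_k = 2, 2, 4, 6, 10, 16, 26, 42, 68, …
g: a_k = -2, -6, -18, -54, -162, -486, -1458, -4374, -13122, …
Sym-product of L_f,L_g gives L₀ (≤ ord 1).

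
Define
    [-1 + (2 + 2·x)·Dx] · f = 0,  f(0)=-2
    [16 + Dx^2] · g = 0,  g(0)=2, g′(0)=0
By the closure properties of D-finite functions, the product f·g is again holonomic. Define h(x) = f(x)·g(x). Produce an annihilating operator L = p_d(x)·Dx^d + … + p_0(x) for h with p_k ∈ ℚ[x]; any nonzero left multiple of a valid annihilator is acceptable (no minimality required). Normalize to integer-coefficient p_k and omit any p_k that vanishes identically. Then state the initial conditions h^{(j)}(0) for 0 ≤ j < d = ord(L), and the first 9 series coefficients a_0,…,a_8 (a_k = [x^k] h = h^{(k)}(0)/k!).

L = (67 + 128·x + 64·x^2) + (-4 - 4·x)·Dx + (4 + 8·x + 4·x^2)·Dx^2  (order 2).
h: a_k = -4, -2, 65/2, 63/4, -4465/96, -3733/192, 310129/11520, 219379/23040, -21374753/2580480, …
ICs: h(0) = -4, h′(0) = -2.

f: a_k = -2, -1, 1/4, -1/8, 5/64, -7/128, 21/512, -33/1024, 429/16384, …
g: a_k = 2, 0, -16, 0, 64/3, 0, -512/45, 0, 1024/315, …
Sym-product of L_f,L_g gives L₀ (≤ ord 2).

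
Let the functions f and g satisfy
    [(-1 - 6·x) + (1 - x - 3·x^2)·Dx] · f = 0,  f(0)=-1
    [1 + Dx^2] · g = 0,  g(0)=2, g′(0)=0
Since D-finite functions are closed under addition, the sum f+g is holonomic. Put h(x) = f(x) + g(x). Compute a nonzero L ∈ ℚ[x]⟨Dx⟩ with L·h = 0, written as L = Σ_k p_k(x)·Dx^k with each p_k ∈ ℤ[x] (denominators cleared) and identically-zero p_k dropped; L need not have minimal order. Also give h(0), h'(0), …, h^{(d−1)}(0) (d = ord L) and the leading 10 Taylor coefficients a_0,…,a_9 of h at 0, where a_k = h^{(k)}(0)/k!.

f: a_k = -1, -1, -4, -7, -19, -40, -97, -217, -508, -1159, …
g: a_k = 2, 0, -1, 0, 1/12, 0, -1/360, 0, 1/20160, 0, …
L₀ := lclm(L_f,L_g); ord L₀ ≤ 1+2.
L = (43 + 292·x + 307·x^2 + 624·x^3 + 45·x^4 + 54·x^5) + (-9 - 7·x - 6·x^2 + 91·x^3 + 144·x^4 + 27·x^5 + 27·x^6)·Dx + (43 + 292·x + 307·x^2 + 624·x^3 + 45·x^4 + 54·x^5)·Dx^2 + (-9 - 7·x - 6·x^2 + 91·x^3 + 144·x^4 + 27·x^5 + 27·x^6)·Dx^3  (order 3).
h: a_k = 1, -1, -5, -7, -227/12, -40, -34921/360, -217, -10241279/20160, -1159, …
ICs: h(0) = 1, h′(0) = -1, h′′(0) = -10.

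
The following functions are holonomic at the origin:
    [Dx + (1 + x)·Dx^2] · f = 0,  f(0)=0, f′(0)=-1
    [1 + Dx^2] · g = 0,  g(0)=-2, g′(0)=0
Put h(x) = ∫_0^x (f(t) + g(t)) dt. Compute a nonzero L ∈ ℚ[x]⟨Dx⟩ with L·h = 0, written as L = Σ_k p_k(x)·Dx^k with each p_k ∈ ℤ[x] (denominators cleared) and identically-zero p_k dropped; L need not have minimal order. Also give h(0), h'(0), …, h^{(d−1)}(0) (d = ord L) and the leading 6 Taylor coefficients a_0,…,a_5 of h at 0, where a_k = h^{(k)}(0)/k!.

f: a_k = 0, -1, 1/2, -1/3, 1/4, -1/5, …
g: a_k = -2, 0, 1, 0, -1/12, 0, …
f+g: L₀ = lclm(L_f,L_g), ord ≤ 2+2.
h=∫₀ˣh₀: take L = L₀·Dx.
L = (7 + 2·x + x^2)·Dx^2 + (3 + 5·x + 3·x^2 + x^3)·Dx^3 + (7 + 2·x + x^2)·Dx^4 + (3 + 5·x + 3·x^2 + x^3)·Dx^5  (order 5).
h: a_k = 0, -2, -1/2, 1/2, -1/12, 1/30, …
ICs: h(0) = 0, h′(0) = -2, h′′(0) = -1, h′′′(0) = 3, h′′′′(0) = -2.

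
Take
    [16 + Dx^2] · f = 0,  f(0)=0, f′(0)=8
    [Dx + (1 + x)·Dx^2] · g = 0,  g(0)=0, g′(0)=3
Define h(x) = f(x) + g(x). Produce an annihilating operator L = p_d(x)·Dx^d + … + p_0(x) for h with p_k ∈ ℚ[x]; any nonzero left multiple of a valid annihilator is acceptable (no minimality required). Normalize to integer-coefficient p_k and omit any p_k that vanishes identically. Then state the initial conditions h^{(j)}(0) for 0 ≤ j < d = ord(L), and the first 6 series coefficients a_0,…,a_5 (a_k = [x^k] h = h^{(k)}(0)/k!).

f: a_k = 0, 8, 0, -64/3, 0, 256/15, …
g: a_k = 0, 3, -3/2, 1, -3/4, 3/5, …
L₀ := lclm(L_f,L_g); ord L₀ ≤ 2+2.
L = (176 + 256·x + 128·x^2)·Dx + (144 + 400·x + 384·x^2 + 128·x^3)·Dx^2 + (11 + 16·x + 8·x^2)·Dx^3 + (9 + 25·x + 24·x^2 + 8·x^3)·Dx^4  (order 4).
h: a_k = 0, 11, -3/2, -61/3, -3/4, 53/3, …
ICs: h(0) = 0, h′(0) = 11, h′′(0) = -3, h′′′(0) = -122.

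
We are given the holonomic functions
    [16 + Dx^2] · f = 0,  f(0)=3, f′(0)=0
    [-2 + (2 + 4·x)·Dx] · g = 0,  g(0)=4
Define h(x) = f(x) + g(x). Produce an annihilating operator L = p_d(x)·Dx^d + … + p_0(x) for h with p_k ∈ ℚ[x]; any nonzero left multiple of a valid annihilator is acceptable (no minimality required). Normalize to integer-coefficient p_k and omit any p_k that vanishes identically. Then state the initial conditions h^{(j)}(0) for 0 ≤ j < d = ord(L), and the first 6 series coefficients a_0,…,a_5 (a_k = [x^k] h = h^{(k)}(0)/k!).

L = (-304 - 1024·x - 1024·x^2) + (240 + 1504·x + 3072·x^2 + 2048·x^3)·Dx + (-19 - 64·x - 64·x^2)·Dx^2 + (15 + 94·x + 192·x^2 + 128·x^3)·Dx^3  (order 3).
h: a_k = 7, 4, -26, 2, 59/2, 7/2, …
ICs: h(0) = 7, h′(0) = 4, h′′(0) = -52.

f: a_k = 3, 0, -24, 0, 32, 0, …
g: a_k = 4, 4, -2, 2, -5/2, 7/2, …
f+g: L₀ = lclm(L_f,L_g), ord ≤ 2+1.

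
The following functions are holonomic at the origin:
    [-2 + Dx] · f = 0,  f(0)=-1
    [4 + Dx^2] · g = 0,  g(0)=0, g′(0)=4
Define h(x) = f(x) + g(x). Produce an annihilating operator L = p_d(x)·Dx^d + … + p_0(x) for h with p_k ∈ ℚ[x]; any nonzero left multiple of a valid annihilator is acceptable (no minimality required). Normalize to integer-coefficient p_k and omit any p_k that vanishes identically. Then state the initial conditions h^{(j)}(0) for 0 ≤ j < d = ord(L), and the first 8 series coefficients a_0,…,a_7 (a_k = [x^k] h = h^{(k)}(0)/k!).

f: a_k = -1, -2, -2, -4/3, -2/3, -4/15, -4/45, -8/315, …
g: a_k = 0, 4, 0, -8/3, 0, 8/15, 0, -16/315, …
L₀ := lclm(L_f,L_g); ord L₀ ≤ 1+2.
L = -8 + 4·Dx - 2·Dx^2 + Dx^3  (order 3).
h: a_k = -1, 2, -2, -4, -2/3, 4/15, -4/45, -8/105, …
ICs: h(0) = -1, h′(0) = 2, h′′(0) = -4.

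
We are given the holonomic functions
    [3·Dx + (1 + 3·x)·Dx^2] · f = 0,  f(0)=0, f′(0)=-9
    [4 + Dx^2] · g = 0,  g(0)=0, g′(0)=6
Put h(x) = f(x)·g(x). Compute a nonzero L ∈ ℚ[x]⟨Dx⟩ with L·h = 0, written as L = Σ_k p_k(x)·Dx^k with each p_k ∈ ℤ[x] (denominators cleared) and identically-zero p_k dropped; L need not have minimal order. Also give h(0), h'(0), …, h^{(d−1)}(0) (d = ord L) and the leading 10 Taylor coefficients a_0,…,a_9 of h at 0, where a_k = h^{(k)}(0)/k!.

f: a_k = 0, -9, 27/2, -27, 243/4, -729/5, 729/2, -6561/7, 19683/8, -6561, …
g: a_k = 0, 6, 0, -4, 0, 4/5, 0, -8/105, 0, 4/945, …
Product ⇒ symmetric product L₀, ord ≤ 4.
L = (-1112 - 1248·x + 7344·x^2 + 27648·x^3 + 20736·x^4) + (-48 + 2160·x + 10368·x^2 + 10368·x^3)·Dx + (-250 + 240·x + 4968·x^2 + 13824·x^3 + 10368·x^4)·Dx^2 + (-12 + 540·x + 2592·x^2 + 2592·x^3)·Dx^3 + (7 + 138·x + 783·x^2 + 1728·x^3 + 1296·x^4)·Dx^4  (order 4).
h: a_k = 0, 0, -54, 81, -126, 621/2, -774, 9774/5, -35430/7, 373851/28, …
ICs: h(0) = 0, h′(0) = 0, h′′(0) = -108, h′′′(0) = 486.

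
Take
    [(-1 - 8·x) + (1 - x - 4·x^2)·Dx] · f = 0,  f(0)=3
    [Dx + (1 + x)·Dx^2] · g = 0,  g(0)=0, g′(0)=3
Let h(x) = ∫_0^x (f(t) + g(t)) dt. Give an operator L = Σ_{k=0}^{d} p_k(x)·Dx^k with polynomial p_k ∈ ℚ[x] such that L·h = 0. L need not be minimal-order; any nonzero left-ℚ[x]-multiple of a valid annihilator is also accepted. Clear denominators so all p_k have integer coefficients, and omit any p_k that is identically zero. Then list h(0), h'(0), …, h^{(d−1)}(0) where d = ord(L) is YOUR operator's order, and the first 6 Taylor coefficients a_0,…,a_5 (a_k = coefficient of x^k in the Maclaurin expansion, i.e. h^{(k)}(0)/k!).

f: a_k = 3, 3, 15, 27, 87, 195, …
g: a_k = 0, 3, -3/2, 1, -3/4, 3/5, …
h₀=f+g: left-lcm gives L₀, ord ≤ 3.
Integrate: L := L₀·Dx.
L = (74 + 562·x + 1120·x^2 + 1728·x^3 + 768·x^4)·Dx^2 + (52 + 576·x + 1636·x^2 + 3264·x^3 + 3488·x^4 + 1280·x^5)·Dx^3 + (-11 - 41·x - 53·x^2 + 185·x^3 + 704·x^4 + 752·x^5 + 256·x^6)·Dx^4  (order 4).
h: a_k = 0, 3, 3, 9/2, 7, 69/4, …
ICs: h(0) = 0, h′(0) = 3, h′′(0) = 6, h′′′(0) = 27.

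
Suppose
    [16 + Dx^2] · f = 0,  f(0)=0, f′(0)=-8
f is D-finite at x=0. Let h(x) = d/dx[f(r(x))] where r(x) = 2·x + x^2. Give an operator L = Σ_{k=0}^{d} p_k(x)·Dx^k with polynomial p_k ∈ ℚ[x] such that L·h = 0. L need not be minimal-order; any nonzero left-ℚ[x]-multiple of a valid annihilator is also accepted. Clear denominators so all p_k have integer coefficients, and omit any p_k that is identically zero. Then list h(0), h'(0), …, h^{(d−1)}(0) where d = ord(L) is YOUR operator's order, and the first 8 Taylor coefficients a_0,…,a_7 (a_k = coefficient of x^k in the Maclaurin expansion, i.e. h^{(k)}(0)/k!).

f: a_k = 0, -8, 0, 64/3, 0, -256/15, 0, 2048/315, …
Substitute x→r, Dx→(1/r')Dx; clear ⇒ L₀.
h₀' ⇒ L via d/dx closure of L₀.
L = (67 + 256·x + 384·x^2 + 256·x^3 + 64·x^4) + (-3 - 3·x)·Dx + (1 + 2·x + x^2)·Dx^2  (order 2).
h: a_k = -16, -16, 512, 1024, -6272/3, -8064, -167936/45, 802816/45, …
ICs: h(0) = -16, h′(0) = -16.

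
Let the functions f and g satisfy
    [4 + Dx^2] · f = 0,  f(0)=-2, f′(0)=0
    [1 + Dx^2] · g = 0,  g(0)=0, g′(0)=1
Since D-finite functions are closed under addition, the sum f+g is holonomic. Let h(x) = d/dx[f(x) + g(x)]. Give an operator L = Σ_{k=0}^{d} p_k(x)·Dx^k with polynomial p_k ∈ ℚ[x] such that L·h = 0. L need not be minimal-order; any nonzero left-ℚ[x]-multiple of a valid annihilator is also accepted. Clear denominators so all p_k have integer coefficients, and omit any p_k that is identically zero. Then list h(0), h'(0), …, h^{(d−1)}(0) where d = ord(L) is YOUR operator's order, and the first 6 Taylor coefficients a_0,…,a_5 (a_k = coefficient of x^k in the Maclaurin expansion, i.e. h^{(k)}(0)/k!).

f: a_k = -2, 0, 4, 0, -4/3, 0, …
g: a_k = 0, 1, 0, -1/6, 0, 1/120, …
L₀ := lclm(L_f,L_g); ord L₀ ≤ 2+2.
Differentiate: ansatz ord ≤ ord L₀ ⇒ L.
L = 4 + 5·Dx^2 + Dx^4  (order 4).
h: a_k = 1, 8, -1/2, -16/3, 1/24, 16/15, …
ICs: h(0) = 1, h′(0) = 8, h′′(0) = -1, h′′′(0) = -32.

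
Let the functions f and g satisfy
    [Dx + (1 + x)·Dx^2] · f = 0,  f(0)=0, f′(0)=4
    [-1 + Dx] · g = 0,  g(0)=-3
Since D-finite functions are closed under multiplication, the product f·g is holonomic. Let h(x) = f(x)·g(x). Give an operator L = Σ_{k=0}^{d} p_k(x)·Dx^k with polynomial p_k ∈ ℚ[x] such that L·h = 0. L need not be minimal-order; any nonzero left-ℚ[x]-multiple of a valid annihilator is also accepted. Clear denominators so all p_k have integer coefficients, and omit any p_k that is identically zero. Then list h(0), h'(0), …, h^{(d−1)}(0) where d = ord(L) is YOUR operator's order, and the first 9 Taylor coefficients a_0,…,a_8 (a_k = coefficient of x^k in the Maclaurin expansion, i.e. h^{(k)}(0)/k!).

L = x + (-1 - 2·x)·Dx + (1 + x)·Dx^2  (order 2).
h: a_k = 0, -12, -6, -4, 0, -9/10, 7/12, -23/42, 29/60, …
ICs: h(0) = 0, h′(0) = -12.

f: a_k = 0, 4, -2, 4/3, -1, 4/5, -2/3, 4/7, -1/2, …
g: a_k = -3, -3, -3/2, -1/2, -1/8, -1/40, -1/240, -1/1680, -1/13440, …
h₀=f·g: eliminate ⇒ L₀, order ≤ 2·1.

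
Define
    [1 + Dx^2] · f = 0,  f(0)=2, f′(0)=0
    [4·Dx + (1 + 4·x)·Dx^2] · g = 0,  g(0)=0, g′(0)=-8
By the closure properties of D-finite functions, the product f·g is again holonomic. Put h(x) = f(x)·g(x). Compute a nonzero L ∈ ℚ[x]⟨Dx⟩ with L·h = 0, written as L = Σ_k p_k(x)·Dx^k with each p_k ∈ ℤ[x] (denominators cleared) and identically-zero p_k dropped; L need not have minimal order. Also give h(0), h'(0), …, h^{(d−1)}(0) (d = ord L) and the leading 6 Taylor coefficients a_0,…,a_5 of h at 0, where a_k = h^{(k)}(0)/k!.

L = (-147 - 144·x - 224·x^2 + 256·x^3 + 256·x^4) + (-56 - 160·x + 384·x^2 + 512·x^3)·Dx + (-150 - 160·x - 192·x^2 + 512·x^3 + 512·x^4)·Dx^2 + (-56 - 160·x + 384·x^2 + 512·x^3)·Dx^3 + (-3 - 16·x + 32·x^2 + 256·x^3 + 256·x^4)·Dx^4  (order 4).
h: a_k = 0, -16, 32, -232/3, 240, -3886/5, …
ICs: h(0) = 0, h′(0) = -16, h′′(0) = 64, h′′′(0) = -464.

f: a_k = 2, 0, -1, 0, 1/12, 0, …
g: a_k = 0, -8, 16, -128/3, 128, -2048/5, …
Product ⇒ symmetric product L₀, ord ≤ 4.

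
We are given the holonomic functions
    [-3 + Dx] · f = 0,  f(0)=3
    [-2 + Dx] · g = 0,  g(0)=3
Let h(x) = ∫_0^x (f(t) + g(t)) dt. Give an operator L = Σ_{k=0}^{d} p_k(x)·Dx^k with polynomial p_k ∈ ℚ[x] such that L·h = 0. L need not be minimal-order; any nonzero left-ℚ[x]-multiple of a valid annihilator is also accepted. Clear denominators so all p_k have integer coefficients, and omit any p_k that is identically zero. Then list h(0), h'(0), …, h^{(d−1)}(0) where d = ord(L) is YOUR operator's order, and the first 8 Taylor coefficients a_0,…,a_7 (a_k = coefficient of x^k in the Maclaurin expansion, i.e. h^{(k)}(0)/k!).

f: a_k = 3, 9, 27/2, 27/2, 81/8, 243/40, 243/80, 729/560, …
g: a_k = 3, 6, 6, 4, 2, 4/5, 4/15, 8/105, …
h₀=f+g: left-lcm gives L₀, ord ≤ 2.
Integrate: L := L₀·Dx.
L = 6·Dx - 5·Dx^2 + Dx^3  (order 3).
h: a_k = 0, 6, 15/2, 13/2, 35/8, 97/40, 55/48, 793/1680, …
ICs: h(0) = 0, h′(0) = 6, h′′(0) = 15.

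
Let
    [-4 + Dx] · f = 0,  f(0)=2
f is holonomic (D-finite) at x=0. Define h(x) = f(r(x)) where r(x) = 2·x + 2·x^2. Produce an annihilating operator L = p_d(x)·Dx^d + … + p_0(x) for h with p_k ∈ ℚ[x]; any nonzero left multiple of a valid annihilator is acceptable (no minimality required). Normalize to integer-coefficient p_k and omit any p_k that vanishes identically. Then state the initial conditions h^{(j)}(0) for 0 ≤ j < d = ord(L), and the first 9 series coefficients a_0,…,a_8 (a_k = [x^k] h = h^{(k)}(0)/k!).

L = (-8 - 16·x) + Dx  (order 1).
h: a_k = 2, 16, 80, 896/3, 2752/3, 36352/15, 255488/45, 757760/63, 7365632/315, …
ICs: h(0) = 2.

f: a_k = 2, 8, 16, 64/3, 64/3, 256/15, 512/45, 2048/315, 1024/315, …
h₀=f(r): pull back L_f along r ⇒ L₀.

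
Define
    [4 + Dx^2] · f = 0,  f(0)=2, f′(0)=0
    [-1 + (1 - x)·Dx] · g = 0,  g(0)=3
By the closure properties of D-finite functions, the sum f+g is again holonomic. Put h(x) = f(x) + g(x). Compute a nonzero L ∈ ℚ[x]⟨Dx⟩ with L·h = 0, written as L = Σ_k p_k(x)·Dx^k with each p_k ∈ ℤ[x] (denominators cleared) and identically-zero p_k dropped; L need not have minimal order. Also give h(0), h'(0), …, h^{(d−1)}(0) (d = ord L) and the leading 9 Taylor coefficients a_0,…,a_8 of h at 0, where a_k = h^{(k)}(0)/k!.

L = (-20 + 16·x - 8·x^2) + (12 - 28·x + 24·x^2 - 8·x^3)·Dx + (-5 + 4·x - 2·x^2)·Dx^2 + (3 - 7·x + 6·x^2 - 2·x^3)·Dx^3  (order 3).
h: a_k = 5, 3, -1, 3, 13/3, 3, 127/45, 3, 949/315, …
ICs: h(0) = 5, h′(0) = 3, h′′(0) = -2.

f: a_k = 2, 0, -4, 0, 4/3, 0, -8/45, 0, 4/315, …
g: a_k = 3, 3, 3, 3, 3, 3, 3, 3, 3, …
Sum ⇒ L₀ = lclm(L_f,L_g) in ℚ(x)⟨Dx⟩.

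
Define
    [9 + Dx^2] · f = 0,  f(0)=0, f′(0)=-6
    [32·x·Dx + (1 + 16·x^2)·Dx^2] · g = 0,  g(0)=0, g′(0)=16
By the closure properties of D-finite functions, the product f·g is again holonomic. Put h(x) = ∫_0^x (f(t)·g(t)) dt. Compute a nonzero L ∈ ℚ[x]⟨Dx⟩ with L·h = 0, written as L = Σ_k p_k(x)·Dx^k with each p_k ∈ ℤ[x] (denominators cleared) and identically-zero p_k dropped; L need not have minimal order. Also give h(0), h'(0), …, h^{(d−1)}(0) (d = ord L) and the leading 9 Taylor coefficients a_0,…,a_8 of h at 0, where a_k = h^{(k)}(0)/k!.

f: a_k = 0, -6, 0, 9, 0, -81/20, 0, 243/280, 0, …
g: a_k = 0, 16, 0, -256/3, 0, 4096/5, 0, -65536/7, 0, …
Sym-product of L_f,L_g gives L₀ (≤ ord 4).
h=∫h₀ ⇒ L = L₀·Dx.
L = (16425 + 696384·x^2 + 2778624·x^4 + 11943936·x^6 + 47775744·x^8)·Dx + (23616·x + 543744·x^3 + 3981312·x^5 + 21233664·x^7)·Dx^2 + (2050 + 87168·x^2 + 470016·x^4 + 2654208·x^6 + 10616832·x^8)·Dx^3 + (2624·x + 60416·x^3 + 442368·x^5 + 2359296·x^7)·Dx^4 + (25 + 1088·x^2 + 17920·x^4 + 147456·x^6 + 589824·x^8)·Dx^5  (order 5).
h: a_k = 0, 0, 0, -32, 0, 656/5, 0, -5748/7, 0, …
ICs: h(0) = 0, h′(0) = 0, h′′(0) = 0, h′′′(0) = -192, h′′′′(0) = 0.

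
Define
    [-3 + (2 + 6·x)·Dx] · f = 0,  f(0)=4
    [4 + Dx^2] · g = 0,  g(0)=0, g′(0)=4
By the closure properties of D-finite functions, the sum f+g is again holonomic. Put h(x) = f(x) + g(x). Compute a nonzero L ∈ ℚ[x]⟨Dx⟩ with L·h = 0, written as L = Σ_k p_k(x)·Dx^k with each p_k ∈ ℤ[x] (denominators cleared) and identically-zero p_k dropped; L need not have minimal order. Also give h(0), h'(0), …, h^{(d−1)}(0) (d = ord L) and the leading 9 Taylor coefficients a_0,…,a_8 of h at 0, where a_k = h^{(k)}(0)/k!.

L = (-516 - 1152·x - 1728·x^2) + (56 + 936·x + 3456·x^2 + 3456·x^3)·Dx + (-129 - 288·x - 432·x^2)·Dx^2 + (14 + 234·x + 864·x^2 + 864·x^3)·Dx^3  (order 3).
h: a_k = 4, 10, -9/2, 49/12, -405/32, 26027/960, -15309/256, 22725673/161280, -2814669/8192, …
ICs: h(0) = 4, h′(0) = 10, h′′(0) = -9.

f: a_k = 4, 6, -9/2, 27/4, -405/32, 1701/64, -15309/256, 72171/512, -2814669/8192, …
g: a_k = 0, 4, 0, -8/3, 0, 8/15, 0, -16/315, 0, …
Weyl lclm of L_f,L_g ⇒ L₀ (ord ≤ 3).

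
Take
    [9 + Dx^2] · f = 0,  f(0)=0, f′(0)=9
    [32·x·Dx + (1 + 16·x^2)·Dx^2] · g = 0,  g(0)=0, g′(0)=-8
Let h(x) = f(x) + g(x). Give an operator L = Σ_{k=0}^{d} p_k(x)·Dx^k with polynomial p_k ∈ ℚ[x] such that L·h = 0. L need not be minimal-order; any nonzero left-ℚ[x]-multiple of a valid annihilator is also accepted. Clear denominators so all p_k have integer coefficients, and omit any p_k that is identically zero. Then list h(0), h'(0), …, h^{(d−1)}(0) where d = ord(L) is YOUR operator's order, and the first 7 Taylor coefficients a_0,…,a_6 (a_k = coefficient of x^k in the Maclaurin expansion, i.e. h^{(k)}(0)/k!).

L = (-52704·x + 967680·x^3 + 663552·x^5)·Dx + (-207 + 13104·x^2 + 283392·x^4 + 331776·x^6)·Dx^2 + (-5856·x + 107520·x^3 + 73728·x^5)·Dx^3 + (-23 + 1456·x^2 + 31488·x^4 + 36864·x^6)·Dx^4  (order 4).
h: a_k = 0, 1, 0, 175/6, 0, -16141/40, 0, …
ICs: h(0) = 0, h′(0) = 1, h′′(0) = 0, h′′′(0) = 175.

f: a_k = 0, 9, 0, -27/2, 0, 243/40, 0, …
g: a_k = 0, -8, 0, 128/3, 0, -2048/5, 0, …
Weyl lclm of L_f,L_g ⇒ L₀ (ord ≤ 4).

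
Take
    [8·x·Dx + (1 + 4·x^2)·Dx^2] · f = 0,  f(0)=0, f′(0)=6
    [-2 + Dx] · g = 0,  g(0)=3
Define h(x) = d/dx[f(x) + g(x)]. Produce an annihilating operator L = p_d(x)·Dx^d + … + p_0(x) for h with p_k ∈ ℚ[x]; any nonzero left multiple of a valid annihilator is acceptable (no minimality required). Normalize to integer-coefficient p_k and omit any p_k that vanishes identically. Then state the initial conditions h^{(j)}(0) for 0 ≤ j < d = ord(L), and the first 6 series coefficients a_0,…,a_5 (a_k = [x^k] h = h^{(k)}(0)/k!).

L = (8 - 32·x - 32·x^2) + (-6 + 12·x + 8·x^2 - 16·x^3)·Dx + (1 + 2·x + 4·x^2 + 8·x^3)·Dx^2  (order 2).
h: a_k = 12, 12, -12, 8, 100, 8/5, …
ICs: h(0) = 12, h′(0) = 12.

f: a_k = 0, 6, 0, -8, 0, 96/5, …
g: a_k = 3, 6, 6, 4, 2, 4/5, …
Weyl lclm of L_f,L_g ⇒ L₀ (ord ≤ 3).
Derive L from L₀ (diff closure).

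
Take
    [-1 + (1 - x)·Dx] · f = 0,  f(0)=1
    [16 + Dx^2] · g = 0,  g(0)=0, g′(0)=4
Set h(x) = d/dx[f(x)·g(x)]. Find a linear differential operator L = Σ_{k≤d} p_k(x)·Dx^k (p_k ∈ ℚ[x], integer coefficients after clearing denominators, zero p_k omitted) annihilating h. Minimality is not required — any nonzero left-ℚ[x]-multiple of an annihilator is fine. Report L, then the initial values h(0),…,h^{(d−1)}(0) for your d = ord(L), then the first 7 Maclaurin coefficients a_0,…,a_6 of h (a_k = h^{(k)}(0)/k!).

L = (14 - 32·x + 16·x^2) + (-2 + 2·x)·Dx + (1 - 2·x + x^2)·Dx^2  (order 2).
h: a_k = 4, 8, -20, -80/3, 28/3, 56/5, -436/45, …
ICs: h(0) = 4, h′(0) = 8.

f: a_k = 1, 1, 1, 1, 1, 1, 1, …
g: a_k = 0, 4, 0, -32/3, 0, 128/15, 0, …
Product ⇒ symmetric product L₀, ord ≤ 2.
h=h₀': d/dx-closure on L₀ ⇒ L.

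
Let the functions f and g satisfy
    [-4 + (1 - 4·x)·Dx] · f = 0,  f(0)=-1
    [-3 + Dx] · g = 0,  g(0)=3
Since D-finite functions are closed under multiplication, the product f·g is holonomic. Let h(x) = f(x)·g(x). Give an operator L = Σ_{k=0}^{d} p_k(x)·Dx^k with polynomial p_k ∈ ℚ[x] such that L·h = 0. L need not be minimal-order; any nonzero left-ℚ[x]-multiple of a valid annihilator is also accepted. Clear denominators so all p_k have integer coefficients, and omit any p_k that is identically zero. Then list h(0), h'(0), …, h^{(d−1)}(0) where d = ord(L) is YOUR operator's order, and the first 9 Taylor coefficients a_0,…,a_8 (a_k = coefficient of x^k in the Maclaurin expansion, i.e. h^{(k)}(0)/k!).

f: a_k = -1, -4, -16, -64, -256, -1024, -4096, -16384, -65536, …
g: a_k = 3, 9, 27/2, 27/2, 81/8, 243/40, 243/80, 729/560, 2187/4480, …
Product ⇒ symmetric product L₀, ord ≤ 1.
L = (7 - 12·x) + (-1 + 4·x)·Dx  (order 1).
h: a_k = -3, -21, -195/2, -807/2, -12993/8, -260103/40, -2081067/80, -11654121/112, -266380221/640, …
ICs: h(0) = -3.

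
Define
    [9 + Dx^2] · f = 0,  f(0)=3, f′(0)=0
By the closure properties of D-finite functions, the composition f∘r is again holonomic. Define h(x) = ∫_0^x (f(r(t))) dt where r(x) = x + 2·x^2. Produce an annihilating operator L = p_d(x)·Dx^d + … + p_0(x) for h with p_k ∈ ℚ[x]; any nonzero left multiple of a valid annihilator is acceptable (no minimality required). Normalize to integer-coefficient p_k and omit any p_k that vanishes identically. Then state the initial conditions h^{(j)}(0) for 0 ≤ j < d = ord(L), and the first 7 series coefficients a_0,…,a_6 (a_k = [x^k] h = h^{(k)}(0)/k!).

L = (9 + 108·x + 432·x^2 + 576·x^3)·Dx - 4·Dx^2 + (1 + 4·x)·Dx^3  (order 3).
h: a_k = 0, 3, 0, -9/2, -27/2, -351/40, 27/2, …
ICs: h(0) = 0, h′(0) = 3, h′′(0) = 0.

f: a_k = 3, 0, -27/2, 0, 81/8, 0, -243/80, …
Substitute x→r, Dx→(1/r')Dx; clear ⇒ L₀.
h=∫h₀ ⇒ L = L₀·Dx.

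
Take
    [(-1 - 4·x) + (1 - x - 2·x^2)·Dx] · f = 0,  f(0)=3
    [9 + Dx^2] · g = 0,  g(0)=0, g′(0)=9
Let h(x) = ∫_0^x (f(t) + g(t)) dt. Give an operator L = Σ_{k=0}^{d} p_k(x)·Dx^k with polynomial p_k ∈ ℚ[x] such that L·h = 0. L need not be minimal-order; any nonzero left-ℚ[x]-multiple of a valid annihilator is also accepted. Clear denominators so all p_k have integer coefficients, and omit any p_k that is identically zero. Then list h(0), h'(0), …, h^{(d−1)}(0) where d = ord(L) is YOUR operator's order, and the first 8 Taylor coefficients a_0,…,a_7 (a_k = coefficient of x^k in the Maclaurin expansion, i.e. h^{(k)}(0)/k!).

f: a_k = 3, 3, 9, 15, 33, 63, 129, 255, …
g: a_k = 0, 9, 0, -27/2, 0, 243/40, 0, -729/560, …
L₀ := lclm(L_f,L_g); ord L₀ ≤ 1+2.
Integrate: L := L₀·Dx.
L = (117 + 486·x + 135·x^2 + 360·x^3 + 540·x^4 + 432·x^5)·Dx + (-45 + 63·x + 81·x^2 - 153·x^3 - 18·x^4 + 324·x^5 + 216·x^6)·Dx^2 + (13 + 54·x + 15·x^2 + 40·x^3 + 60·x^4 + 48·x^5)·Dx^3 + (-5 + 7·x + 9·x^2 - 17·x^3 - 2·x^4 + 36·x^5 + 24·x^6)·Dx^4  (order 4).
h: a_k = 0, 3, 6, 3, 3/8, 33/5, 921/80, 129/7, …
ICs: h(0) = 0, h′(0) = 3, h′′(0) = 12, h′′′(0) = 18.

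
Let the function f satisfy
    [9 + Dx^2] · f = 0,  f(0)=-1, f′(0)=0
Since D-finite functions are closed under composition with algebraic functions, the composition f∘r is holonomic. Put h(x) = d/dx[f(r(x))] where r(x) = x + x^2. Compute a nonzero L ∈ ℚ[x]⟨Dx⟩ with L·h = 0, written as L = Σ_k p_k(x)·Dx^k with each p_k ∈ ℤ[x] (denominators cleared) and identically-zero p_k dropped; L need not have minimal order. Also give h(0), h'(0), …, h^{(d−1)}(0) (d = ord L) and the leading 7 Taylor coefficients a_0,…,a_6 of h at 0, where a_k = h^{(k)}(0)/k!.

L = (21 + 72·x + 216·x^2 + 288·x^3 + 144·x^4) + (-6 - 12·x)·Dx + (1 + 4·x + 4·x^2)·Dx^2  (order 2).
h: a_k = 0, 9, 27, 9/2, -135/2, -4617/40, -2079/40, …
ICs: h(0) = 0, h′(0) = 9.

f: a_k = -1, 0, 9/2, 0, -27/8, 0, 81/80, …
Substitute x→r, Dx→(1/r')Dx; clear ⇒ L₀.
Derive L from L₀ (diff closure).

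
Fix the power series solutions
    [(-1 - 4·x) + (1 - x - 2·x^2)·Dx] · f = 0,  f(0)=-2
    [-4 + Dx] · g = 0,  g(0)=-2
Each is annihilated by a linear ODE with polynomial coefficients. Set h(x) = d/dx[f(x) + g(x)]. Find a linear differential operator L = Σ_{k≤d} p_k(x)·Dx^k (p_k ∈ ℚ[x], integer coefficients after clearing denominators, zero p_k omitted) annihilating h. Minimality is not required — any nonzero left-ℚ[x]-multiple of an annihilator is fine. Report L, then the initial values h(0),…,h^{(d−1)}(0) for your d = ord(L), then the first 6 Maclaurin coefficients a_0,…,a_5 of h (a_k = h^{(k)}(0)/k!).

L = (12 + 240·x + 288·x^2 + 768·x^3 + 384·x^4) + (-7 - 56·x - 160·x^2 - 160·x^3 + 160·x^4 + 128·x^5)·Dx + (1 - x + 22·x^2 - 8·x^3 - 64·x^4 - 32·x^5)·Dx^2  (order 2).
h: a_k = -10, -44, -94, -520/3, -886/3, -8764/15, …
ICs: h(0) = -10, h′(0) = -44.

f: a_k = -2, -2, -6, -10, -22, -42, …
g: a_k = -2, -8, -16, -64/3, -64/3, -256/15, …
h₀=f+g: left-lcm gives L₀, ord ≤ 2.
h₀' ⇒ L via d/dx closure of L₀.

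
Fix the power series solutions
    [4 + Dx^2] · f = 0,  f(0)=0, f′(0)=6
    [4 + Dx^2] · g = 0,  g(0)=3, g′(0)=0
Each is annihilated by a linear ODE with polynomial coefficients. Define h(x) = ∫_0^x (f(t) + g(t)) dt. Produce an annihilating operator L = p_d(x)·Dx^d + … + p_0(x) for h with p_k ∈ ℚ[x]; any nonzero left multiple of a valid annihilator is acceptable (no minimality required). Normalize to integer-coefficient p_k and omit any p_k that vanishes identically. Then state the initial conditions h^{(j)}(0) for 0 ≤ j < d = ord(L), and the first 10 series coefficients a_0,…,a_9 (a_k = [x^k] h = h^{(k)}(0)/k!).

f: a_k = 0, 6, 0, -4, 0, 4/5, 0, -8/105, 0, 4/945, …
g: a_k = 3, 0, -6, 0, 2, 0, -4/15, 0, 2/105, 0, …
f+g: L₀ = lclm(L_f,L_g), ord ≤ 2+2.
∫: right-multiply L₀ by Dx.
L = 4·Dx + Dx^3  (order 3).
h: a_k = 0, 3, 3, -2, -1, 2/5, 2/15, -4/105, -1/105, 2/945, …
ICs: h(0) = 0, h′(0) = 3, h′′(0) = 6.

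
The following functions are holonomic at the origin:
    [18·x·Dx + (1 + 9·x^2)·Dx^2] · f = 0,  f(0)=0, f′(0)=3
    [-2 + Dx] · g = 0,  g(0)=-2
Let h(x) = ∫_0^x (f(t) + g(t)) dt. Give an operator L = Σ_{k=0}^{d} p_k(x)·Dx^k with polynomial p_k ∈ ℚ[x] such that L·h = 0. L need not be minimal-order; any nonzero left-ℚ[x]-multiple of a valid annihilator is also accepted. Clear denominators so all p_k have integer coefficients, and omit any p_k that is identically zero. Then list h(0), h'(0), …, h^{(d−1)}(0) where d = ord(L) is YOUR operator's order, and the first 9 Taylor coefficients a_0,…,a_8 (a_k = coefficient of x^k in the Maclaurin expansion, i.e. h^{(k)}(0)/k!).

L = (18 - 36·x - 486·x^2 - 324·x^3)·Dx^2 + (-11 + 207·x^2 - 162·x^4)·Dx^3 + (1 + 9·x + 18·x^2 + 81·x^3 + 81·x^4)·Dx^4  (order 4).
h: a_k = 0, -2, -1/2, -4/3, -35/12, -4/15, 721/90, -8/315, -98431/2520, …
ICs: h(0) = 0, h′(0) = -2, h′′(0) = -1, h′′′(0) = -8.

f: a_k = 0, 3, 0, -9, 0, 243/5, 0, -2187/7, 0, …
g: a_k = -2, -4, -4, -8/3, -4/3, -8/15, -8/45, -16/315, -4/315, …
Weyl lclm of L_f,L_g ⇒ L₀ (ord ≤ 3).
h=∫h₀ ⇒ L = L₀·Dx.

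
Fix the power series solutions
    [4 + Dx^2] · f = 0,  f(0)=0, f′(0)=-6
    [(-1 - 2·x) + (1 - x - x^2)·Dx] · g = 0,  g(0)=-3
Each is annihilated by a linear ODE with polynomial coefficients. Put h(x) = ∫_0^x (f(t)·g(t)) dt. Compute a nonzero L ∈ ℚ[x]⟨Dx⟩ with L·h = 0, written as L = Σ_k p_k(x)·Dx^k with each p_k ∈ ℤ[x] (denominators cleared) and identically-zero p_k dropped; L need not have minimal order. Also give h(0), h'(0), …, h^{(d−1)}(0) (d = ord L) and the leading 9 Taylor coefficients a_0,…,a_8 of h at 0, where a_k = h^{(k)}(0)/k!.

L = (-2 + 4·x + 4·x^2)·Dx + (2 + 4·x)·Dx^2 + (-1 + x + x^2)·Dx^3  (order 3).
h: a_k = 0, 0, 9, 6, 6, 42/5, 57/5, 552/35, 625/28, …
ICs: h(0) = 0, h′(0) = 0, h′′(0) = 18.

f: a_k = 0, -6, 0, 4, 0, -4/5, 0, 8/105, 0, …
g: a_k = -3, -3, -6, -9, -15, -24, -39, -63, -102, …
Product ⇒ symmetric product L₀, ord ≤ 2.
∫: right-multiply L₀ by Dx.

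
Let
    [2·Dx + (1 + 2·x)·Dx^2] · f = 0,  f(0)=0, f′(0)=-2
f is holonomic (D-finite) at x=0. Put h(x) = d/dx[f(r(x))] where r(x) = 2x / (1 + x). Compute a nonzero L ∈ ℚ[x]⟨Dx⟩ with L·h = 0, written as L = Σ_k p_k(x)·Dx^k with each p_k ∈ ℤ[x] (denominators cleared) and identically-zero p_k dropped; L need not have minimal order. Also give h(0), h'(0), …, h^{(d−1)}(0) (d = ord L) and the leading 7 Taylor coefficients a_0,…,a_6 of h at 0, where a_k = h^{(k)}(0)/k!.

L = (6 + 10·x) + (1 + 6·x + 5·x^2)·Dx  (order 1).
h: a_k = -4, 24, -124, 624, -3124, 15624, -78124, …
ICs: h(0) = -4.

f: a_k = 0, -2, 2, -8/3, 4, -32/5, 32/3, …
L₀ from L_f via x↦r, Dx↦r'^{-1}Dx.
Differentiate: ansatz ord ≤ ord L₀ ⇒ L.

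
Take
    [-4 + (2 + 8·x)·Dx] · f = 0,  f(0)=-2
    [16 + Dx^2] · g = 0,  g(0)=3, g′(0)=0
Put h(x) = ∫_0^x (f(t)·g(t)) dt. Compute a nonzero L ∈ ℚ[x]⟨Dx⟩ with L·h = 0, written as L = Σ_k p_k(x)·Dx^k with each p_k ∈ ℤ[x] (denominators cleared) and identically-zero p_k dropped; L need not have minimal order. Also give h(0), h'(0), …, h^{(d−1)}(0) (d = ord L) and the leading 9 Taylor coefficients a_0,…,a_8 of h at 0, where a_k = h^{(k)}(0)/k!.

f: a_k = -2, -4, 4, -8, 20, -56, 168, -528, 1716, …
g: a_k = 3, 0, -24, 0, 32, 0, -256/15, 0, 512/105, …
Sym-product of L_f,L_g gives L₀ (≤ ord 2).
∫: right-multiply L₀ by Dx.
L = (28 + 128·x + 256·x^2)·Dx + (-4 - 16·x)·Dx^2 + (1 + 8·x + 16·x^2)·Dx^3  (order 3).
h: a_k = 0, -6, -6, 20, 18, -20, -52/3, 2792/105, -802/15, …
ICs: h(0) = 0, h′(0) = -6, h′′(0) = -12.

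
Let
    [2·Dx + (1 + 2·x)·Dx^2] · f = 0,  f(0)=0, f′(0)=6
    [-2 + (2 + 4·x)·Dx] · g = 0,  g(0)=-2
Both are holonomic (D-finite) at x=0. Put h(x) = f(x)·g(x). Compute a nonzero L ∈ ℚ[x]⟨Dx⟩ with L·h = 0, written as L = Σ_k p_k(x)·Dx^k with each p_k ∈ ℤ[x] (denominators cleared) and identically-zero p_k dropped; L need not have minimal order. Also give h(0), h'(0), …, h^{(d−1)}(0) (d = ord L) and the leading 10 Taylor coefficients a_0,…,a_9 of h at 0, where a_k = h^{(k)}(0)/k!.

L = 1 + (1 + 4·x + 4·x^2)·Dx^2  (order 2).
h: a_k = 0, -12, 0, 2, -4, 71/10, -62/5, 3043/140, -2689/70, 46027/672, …
ICs: h(0) = 0, h′(0) = -12.

f: a_k = 0, 6, -6, 8, -12, 96/5, -32, 384/7, -96, 512/3, …
g: a_k = -2, -2, 1, -1, 5/4, -7/4, 21/8, -33/8, 429/64, -715/64, …
f·g: L₀ = L_f ⊗_s L_g, ord ≤ 2·1.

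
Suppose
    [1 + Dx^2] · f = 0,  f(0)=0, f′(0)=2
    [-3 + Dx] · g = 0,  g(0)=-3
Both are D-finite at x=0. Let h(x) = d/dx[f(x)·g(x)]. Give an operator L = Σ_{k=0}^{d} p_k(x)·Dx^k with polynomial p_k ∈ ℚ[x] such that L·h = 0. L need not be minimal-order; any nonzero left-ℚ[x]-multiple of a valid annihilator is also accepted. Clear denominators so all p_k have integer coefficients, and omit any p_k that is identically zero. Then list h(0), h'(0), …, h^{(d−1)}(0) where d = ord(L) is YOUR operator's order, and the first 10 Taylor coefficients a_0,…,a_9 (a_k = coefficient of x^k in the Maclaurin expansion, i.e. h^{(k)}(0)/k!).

L = 10 - 6·Dx + Dx^2  (order 2).
h: a_k = -6, -36, -78, -96, -79, -234/5, -307/15, -32/5, -481/420, 79/630, …
ICs: h(0) = -6, h′(0) = -36.

f: a_k = 0, 2, 0, -1/3, 0, 1/60, 0, -1/2520, 0, 1/181440, …
g: a_k = -3, -9, -27/2, -27/2, -81/8, -243/40, -243/80, -729/560, -2187/4480, -729/4480, …
f·g: L₀ = L_f ⊗_s L_g, ord ≤ 2·1.
Derive L from L₀ (diff closure).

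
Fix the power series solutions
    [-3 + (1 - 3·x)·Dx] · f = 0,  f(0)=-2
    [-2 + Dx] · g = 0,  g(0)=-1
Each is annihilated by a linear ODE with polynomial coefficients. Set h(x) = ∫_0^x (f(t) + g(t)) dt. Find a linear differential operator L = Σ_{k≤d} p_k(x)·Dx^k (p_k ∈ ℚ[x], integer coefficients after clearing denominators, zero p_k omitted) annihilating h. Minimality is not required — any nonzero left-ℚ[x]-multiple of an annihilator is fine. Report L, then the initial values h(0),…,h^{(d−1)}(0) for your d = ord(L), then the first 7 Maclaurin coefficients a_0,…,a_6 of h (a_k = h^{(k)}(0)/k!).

f: a_k = -2, -6, -18, -54, -162, -486, -1458, …
g: a_k = -1, -2, -2, -4/3, -2/3, -4/15, -4/45, …
f+g: L₀ = lclm(L_f,L_g), ord ≤ 1+1.
∫: right-multiply L₀ by Dx.
L = (-24 - 36·x)·Dx + (14 + 24·x - 36·x^2)·Dx^2 + (-1 - 3·x + 18·x^2)·Dx^3  (order 3).
h: a_k = 0, -3, -4, -20/3, -83/6, -488/15, -3647/45, …
ICs: h(0) = 0, h′(0) = -3, h′′(0) = -8.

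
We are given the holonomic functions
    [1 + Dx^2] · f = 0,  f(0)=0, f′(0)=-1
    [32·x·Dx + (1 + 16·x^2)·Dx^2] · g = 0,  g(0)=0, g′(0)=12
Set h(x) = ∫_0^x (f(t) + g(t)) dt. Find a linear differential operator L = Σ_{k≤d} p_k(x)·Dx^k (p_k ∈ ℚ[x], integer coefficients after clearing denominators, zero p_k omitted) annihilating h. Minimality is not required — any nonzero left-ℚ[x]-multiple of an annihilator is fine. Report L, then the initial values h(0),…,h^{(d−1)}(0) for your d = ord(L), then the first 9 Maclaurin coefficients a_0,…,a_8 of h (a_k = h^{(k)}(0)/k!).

f: a_k = 0, -1, 0, 1/6, 0, -1/120, 0, 1/5040, 0, …
g: a_k = 0, 12, 0, -64, 0, 3072/5, 0, -49152/7, 0, …
f+g: L₀ = lclm(L_f,L_g), ord ≤ 2+2.
Integrate: L := L₀·Dx.
L = (-6112·x + 99328·x^3 + 8192·x^5)·Dx^2 + (-31 + 1072·x^2 + 25344·x^4 + 4096·x^6)·Dx^3 + (-6112·x + 99328·x^3 + 8192·x^5)·Dx^4 + (-31 + 1072·x^2 + 25344·x^4 + 4096·x^6)·Dx^5  (order 5).
h: a_k = 0, 0, 11/2, 0, -383/24, 0, 73727/720, 0, -35389439/40320, …
ICs: h(0) = 0, h′(0) = 0, h′′(0) = 11, h′′′(0) = 0, h′′′′(0) = -383.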